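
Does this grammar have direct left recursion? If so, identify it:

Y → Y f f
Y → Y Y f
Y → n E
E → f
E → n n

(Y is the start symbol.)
Yes, Y is left-recursive

Direct left recursion occurs when N → N α for some non-terminal N (the right-hand side begins with the left-hand side itself).

Y → Y f f: LEFT RECURSIVE (starts with Y)
Y → Y Y f: LEFT RECURSIVE (starts with Y)
Y → n E: starts with n
E → f: starts with f
E → n n: starts with n

The grammar has direct left recursion on: Y.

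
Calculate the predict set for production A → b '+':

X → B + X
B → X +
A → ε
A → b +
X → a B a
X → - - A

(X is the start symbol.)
{ 'b' }

PREDICT(A → b '+') = (FIRST(RHS) \ {ε}) ∪ (FOLLOW(A) if ε ∈ FIRST(RHS), i.e. RHS ⇒* ε)
FIRST(b '+') = { 'b' }
ε ∉ FIRST(b '+'), so FOLLOW(A) is not added.
PREDICT(A → b '+') = { 'b' }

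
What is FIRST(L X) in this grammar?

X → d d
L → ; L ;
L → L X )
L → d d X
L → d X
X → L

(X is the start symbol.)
{ ';', 'd' }

FIRST sets of the non-terminals involved (from the grammar, by fixed-point iteration):
  FIRST(L) = { ';', 'd' }

To compute FIRST(L X), process the symbols left to right:
Symbol L is a non-terminal. Add FIRST(L) \ {ε} = { ';', 'd' }
L is not nullable (ε ∉ FIRST(L)), so stop here.
FIRST(L X) = { ';', 'd' }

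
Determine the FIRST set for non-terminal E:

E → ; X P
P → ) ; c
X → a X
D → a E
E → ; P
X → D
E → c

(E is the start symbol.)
To compute FIRST(E), examine every production with E on the left-hand side, reading each right-hand side left to right until a non-nullable symbol is reached.

From E → ; X P:
  - ';' is a terminal: add ';' and stop
From E → ; P:
  - ';' is a terminal: add ';' and stop
From E → c:
  - c is a terminal: add 'c' and stop

Collecting: FIRST(E) = { ';', 'c' }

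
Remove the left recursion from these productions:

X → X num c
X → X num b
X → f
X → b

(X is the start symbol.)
X is directly left-recursive. The standard transformation for
  A → A α₁ | ... | A α_m | β₁ | ... | β_n
is
  A  → β₁ A' | ... | β_n A'
  A' → α₁ A' | ... | α_m A' | ε

X → f becomes X → f X'
X → b becomes X → b X'
X → X num c becomes X' → num c X'
X → X num b becomes X' → num b X'
Add X' → ε

Resulting grammar:
X → f X'
X → b X'
X' → num c X'
X' → num b X'
X' → ε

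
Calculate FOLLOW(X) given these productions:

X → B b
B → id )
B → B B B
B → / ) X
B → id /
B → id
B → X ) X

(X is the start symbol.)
{ $, ')', '/', 'b', 'id' }

X is the start symbol, so $ ∈ FOLLOW(X).
In B → / ) X: X is at the end, add FOLLOW(B)
In B → X ) X: X is followed by ')' X, add FIRST(')' X) \ {ε} = { ')' }
In B → X ) X: X is at the end, add FOLLOW(B)

The FOLLOW sets referred to above (computed the same way, to a fixed point):
  FOLLOW(B) = { '/', 'b', 'id' }

Taking the union: FOLLOW(X) = { $, ')', '/', 'b', 'id' }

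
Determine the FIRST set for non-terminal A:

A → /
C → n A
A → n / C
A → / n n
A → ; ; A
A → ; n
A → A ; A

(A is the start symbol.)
To compute FIRST(A), examine every production with A on the left-hand side, reading each right-hand side left to right until a non-nullable symbol is reached.

From A → /:
  - '/' is a terminal: add '/' and stop
From A → n / C:
  - n is a terminal: add 'n' and stop
From A → / n n:
  - '/' is a terminal: add '/' and stop
From A → ; ; A:
  - ';' is a terminal: add ';' and stop
From A → ; n:
  - ';' is a terminal: add ';' and stop
From A → A ; A:
  - A is the symbol being defined: contributes nothing new
    A is not nullable, so stop

Collecting: FIRST(A) = { '/', ';', 'n' }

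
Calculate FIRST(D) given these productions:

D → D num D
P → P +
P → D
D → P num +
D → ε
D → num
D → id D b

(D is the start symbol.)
{ '+', 'id', 'num', ε }

FIRST sets of the other non-terminals involved (by the same procedure, iterated to a fixed point):
  FIRST(P) = { '+', 'id', 'num', ε }

From D → D num D:
  - D is the symbol being defined: contributes nothing new
    D is nullable, so continue to the next symbol
  - num is a terminal: add 'num' and stop
From D → P num +:
  - P is a non-terminal: add FIRST(P) \ {ε} = { '+', 'id', 'num' }
    P is nullable, so continue to the next symbol
  - num is a terminal: add 'num' and stop
From D → ε:
  - ε-production, so ε ∈ FIRST(D)
From D → num:
  - num is a terminal: add 'num' and stop
From D → id D b:
  - id is a terminal: add 'id' and stop

Collecting: FIRST(D) = { '+', 'id', 'num', ε }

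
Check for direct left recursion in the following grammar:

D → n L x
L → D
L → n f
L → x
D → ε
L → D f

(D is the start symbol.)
No direct left recursion

D → n L x: starts with n
L → D: starts with D
L → n f: starts with n
L → x: starts with x
D → ε: starts with ε
L → D f: starts with D

No direct left recursion found.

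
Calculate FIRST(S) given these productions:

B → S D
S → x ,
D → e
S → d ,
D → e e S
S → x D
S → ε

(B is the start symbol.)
To compute FIRST(S), examine every production with S on the left-hand side, reading each right-hand side left to right until a non-nullable symbol is reached.

From S → x ,:
  - x is a terminal: add 'x' and stop
From S → d ,:
  - d is a terminal: add 'd' and stop
From S → x D:
  - x is a terminal: add 'x' and stop
From S → ε:
  - ε-production, so ε ∈ FIRST(S)

Collecting: FIRST(S) = { 'd', 'x', ε }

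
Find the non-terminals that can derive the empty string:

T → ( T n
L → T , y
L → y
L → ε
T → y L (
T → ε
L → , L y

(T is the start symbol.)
A non-terminal is nullable if it can derive ε (the empty string): either it has an ε-production, or it has a production whose right-hand side consists entirely of nullable non-terminals.

ε-productions: L → ε, T → ε
So L, T are immediately nullable.
Every non-terminal is now nullable.
Nullable = { 'L', 'T' }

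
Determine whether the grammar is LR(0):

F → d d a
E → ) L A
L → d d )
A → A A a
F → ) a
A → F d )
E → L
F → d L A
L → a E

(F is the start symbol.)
No. Shift-reduce conflict between [E → ) L A .] and [F → . ) a]

A grammar is LR(0) if no state in the canonical LR(0) collection has:
  - both a shift item (dot before a terminal) and a complete item (shift-reduce conflict), or
  - two or more complete items (reduce-reduce conflict; the accept item [F' → F .] counts as a complete item here).

Augment with F' → F and build the canonical LR(0) collection (I0 = CLOSURE({[F' → . F]}), then GOTO on every symbol after a dot until no new states appear). It has 23 states:
  I0: { [F → . ) a], [F → . d L A], [F → . d d a], [F' → . F] }  — shift
  I1: { [F → ) . a] }  — shift
  I2: { [F' → F .] }  — accept
  I3: { [F → d . L A], [F → d . d a], [L → . a E], [L → . d d )] }  — shift
  I4: { [A → . A A a], [A → . F d )], [F → . ) a], [F → . d L A], [F → . d d a], [F → d L . A] }  — shift
  I5: { [E → . ) L A], [E → . L], [L → . a E], [L → . d d )], [L → a . E] }  — shift
  I6: { [F → d d . a], [L → d . d )] }  — shift
  I7: { [F → d d a .] }  — reduce
  I8: { [L → d d . )] }  — shift
  I9: { [L → d d ) .] }  — reduce
  I10: { [E → ) . L A], [L → . a E], [L → . d d )] }  — shift
  I11: { [L → a E .] }  — reduce
  I12: { [E → L .] }  — reduce
  I13: { [L → d . d )] }  — shift
  I14: { [A → . A A a], [A → . F d )], [E → ) L . A], [F → . ) a], [F → . d L A], [F → . d d a] }  — shift
  I15: { [A → . A A a], [A → . F d )], [A → A . A a], [E → ) L A .], [F → . ) a], [F → . d L A], [F → . d d a] }  — shift, reduce
  I16: { [A → F . d )] }  — shift
  I17: { [A → F d . )] }  — shift
  I18: { [A → F d ) .] }  — reduce
  I19: { [A → . A A a], [A → . F d )], [A → A . A a], [A → A A . a], [F → . ) a], [F → . d L A], [F → . d d a] }  — shift
  I20: { [A → A A a .] }  — reduce
  I21: { [A → . A A a], [A → . F d )], [A → A . A a], [F → . ) a], [F → . d L A], [F → . d d a], [F → d L A .] }  — shift, reduce
  I22: { [F → ) a .] }  — reduce

Conflict in state I15:
  Shift-reduce conflict between [E → ) L A .] and [F → . ) a]
So the grammar is NOT LR(0).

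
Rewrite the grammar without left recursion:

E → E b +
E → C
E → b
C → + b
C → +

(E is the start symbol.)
E is directly left-recursive. The standard transformation for
  A → A α₁ | ... | A α_m | β₁ | ... | β_n
is
  A  → β₁ A' | ... | β_n A'
  A' → α₁ A' | ... | α_m A' | ε

E → C becomes E → C E'
E → b becomes E → b E'
E → E b + becomes E' → b + E'
Add E' → ε

Productions for other non-terminals are unchanged:
  C → + b
  C → +

Resulting grammar:
E → C E'
E → b E'
E' → b + E'
E' → ε
C → + b
C → +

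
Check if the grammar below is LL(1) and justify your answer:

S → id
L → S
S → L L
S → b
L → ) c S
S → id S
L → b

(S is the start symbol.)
No. Predict set conflict for S: { 'id' }

A grammar is LL(1) if for each non-terminal N with multiple productions, the predict sets of those productions are pairwise disjoint, where PREDICT(N → α) = (FIRST(α) \ {ε}) ∪ (FOLLOW(N) if α ⇒* ε).

Relevant sets:
  FIRST(L) = { ')', 'b', 'id' }
  FIRST(S) = { ')', 'b', 'id' }

For S:
  PREDICT(S → id) = { 'id' }
  PREDICT(S → L L) = { ')', 'b', 'id' }
  PREDICT(S → b) = { 'b' }
  PREDICT(S → id S) = { 'id' }
For L:
  PREDICT(L → S) = { ')', 'b', 'id' }
  PREDICT(L → ')' c S) = { ')' }
  PREDICT(L → b) = { 'b' }

Conflict found: Predict set conflict for S: { 'id' }
The grammar is NOT LL(1).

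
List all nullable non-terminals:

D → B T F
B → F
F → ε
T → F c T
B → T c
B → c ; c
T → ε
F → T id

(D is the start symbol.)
{ 'B', 'D', 'F', 'T' }

A non-terminal is nullable if it can derive ε (the empty string): either it has an ε-production, or it has a production whose right-hand side consists entirely of nullable non-terminals.

ε-productions: F → ε, T → ε
So F, T are immediately nullable.
B → F: every symbol on the right is nullable, so B is nullable too.
D → B T F: every symbol on the right is nullable, so D is nullable too.
Every non-terminal is now nullable.
Nullable = { 'B', 'D', 'F', 'T' }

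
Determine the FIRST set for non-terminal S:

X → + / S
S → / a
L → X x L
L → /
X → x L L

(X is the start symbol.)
{ '/' }

To compute FIRST(S), examine every production with S on the left-hand side, reading each right-hand side left to right until a non-nullable symbol is reached.

From S → / a:
  - '/' is a terminal: add '/' and stop

Collecting: FIRST(S) = { '/' }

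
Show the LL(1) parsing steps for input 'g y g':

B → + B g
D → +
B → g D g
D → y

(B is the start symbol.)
Stack is shown with the top on the left.

Stack    Input    Action
------------------------
B $      g y g $  output B → g D g
g D g $  g y g $  match 'g'
D g $    y g $    output D → y
y g $    y g $    match 'y'
g $      g $      match 'g'
$        $        accept

The string is accepted.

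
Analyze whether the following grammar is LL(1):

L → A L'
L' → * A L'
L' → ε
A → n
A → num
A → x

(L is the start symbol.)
A grammar is LL(1) if for each non-terminal N with multiple productions, the predict sets of those productions are pairwise disjoint, where PREDICT(N → α) = (FIRST(α) \ {ε}) ∪ (FOLLOW(N) if α ⇒* ε).

Relevant sets:
  FOLLOW(L') = { $ }

For L':
  PREDICT(L' → '*' A L') = { '*' }
  PREDICT(L' → ε) = { $ }
For A:
  PREDICT(A → n) = { 'n' }
  PREDICT(A → num) = { 'num' }
  PREDICT(A → x) = { 'x' }
L has a single production, so nothing to check there.

All predict sets are disjoint. The grammar IS LL(1).

Answer: Yes, the grammar is LL(1).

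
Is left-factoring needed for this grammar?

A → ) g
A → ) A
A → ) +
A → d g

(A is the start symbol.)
Left-factoring is needed when two productions for the same non-terminal
share a common prefix on the right-hand side.

Productions for A:
  A → ) g
  A → ) A
  A → ) +
  A → d g

Found common prefix ')' in productions for A

Answer: Yes, A has productions with common prefix ')'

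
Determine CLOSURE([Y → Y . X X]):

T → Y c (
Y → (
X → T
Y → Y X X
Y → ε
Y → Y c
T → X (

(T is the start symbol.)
{ [T → . X (], [T → . Y c (], [X → . T], [Y → . (], [Y → . Y X X], [Y → . Y c], [Y → .], [Y → Y . X X] }

Start with: [Y → Y . X X]
  [Y → Y . X X] has the dot before X: add [X → . T]
  [X → . T] has the dot before T: add [T → . Y c (], [T → . X (]
  [T → . Y c (] has the dot before Y: add [Y → . (], [Y → . Y X X], [Y → .], [Y → . Y c]
No further items can be added.

CLOSURE = { [T → . X (], [T → . Y c (], [X → . T], [Y → . (], [Y → . Y X X], [Y → . Y c], [Y → .], [Y → Y . X X] }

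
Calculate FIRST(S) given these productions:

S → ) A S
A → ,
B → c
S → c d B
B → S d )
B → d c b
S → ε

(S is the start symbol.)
{ ')', 'c', ε }

From S → ) A S:
  - ')' is a terminal: add ')' and stop
From S → c d B:
  - c is a terminal: add 'c' and stop
From S → ε:
  - ε-production, so ε ∈ FIRST(S)

Collecting: FIRST(S) = { ')', 'c', ε }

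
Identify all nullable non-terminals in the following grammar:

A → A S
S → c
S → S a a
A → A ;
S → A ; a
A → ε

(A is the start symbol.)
{ 'A' }

ε-productions: A → ε
So A is immediately nullable.
No further non-terminal can be added: every production for the remaining non-terminals contains a terminal or a non-nullable non-terminal.
Nullable = { 'A' }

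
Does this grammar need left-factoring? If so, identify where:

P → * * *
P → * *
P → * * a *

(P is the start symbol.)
Left-factoring is needed when two productions for the same non-terminal
share a common prefix on the right-hand side.

Productions for P:
  P → * * *
  P → * *
  P → * * a *

Found common prefix '* *' in productions for P

Answer: Yes, P has productions with common prefix '* *'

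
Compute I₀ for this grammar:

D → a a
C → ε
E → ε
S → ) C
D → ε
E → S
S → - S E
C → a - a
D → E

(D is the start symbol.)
{ [D → . E], [D → . a a], [D → .], [D' → . D], [E → . S], [E → .], [S → . ) C], [S → . - S E] }

First, augment the grammar with D' → D
I₀ = CLOSURE({ [D' → . D] }):
  [D' → . D] has the dot before D: add [D → . a a], [D → .], [D → . E]
  [D → . E] has the dot before E: add [E → .], [E → . S]
  [E → . S] has the dot before S: add [S → . ) C], [S → . - S E]
No further items can be added.

I₀ = { [D → . E], [D → . a a], [D → .], [D' → . D], [E → . S], [E → .], [S → . ) C], [S → . - S E] }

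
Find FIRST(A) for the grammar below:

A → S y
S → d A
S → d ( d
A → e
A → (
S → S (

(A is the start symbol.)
{ '(', 'd', 'e' }

FIRST sets of the other non-terminals involved (by the same procedure, iterated to a fixed point):
  FIRST(S) = { 'd' }

From A → S y:
  - S is a non-terminal: add FIRST(S) \ {ε} = { 'd' }
    S is not nullable, so stop
From A → e:
  - e is a terminal: add 'e' and stop
From A → (:
  - '(' is a terminal: add '(' and stop

Collecting: FIRST(A) = { '(', 'd', 'e' }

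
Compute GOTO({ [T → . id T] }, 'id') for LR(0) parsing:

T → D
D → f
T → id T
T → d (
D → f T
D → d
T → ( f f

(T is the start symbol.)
GOTO(I, 'id') = CLOSURE({ [A → αX.β] : [A → α.Xβ] ∈ I, X = 'id' })

Items with dot before 'id', with the dot advanced:
  [T → . id T] → [T → id . T]
Closure of the advanced items:
  [T → id . T] has the dot before T: add [T → . D], [T → . id T], [T → . d (], [T → . ( f f]
  [T → . D] has the dot before D: add [D → . f], [D → . f T], [D → . d]

GOTO = { [D → . d], [D → . f T], [D → . f], [T → . ( f f], [T → . D], [T → . d (], [T → . id T], [T → id . T] }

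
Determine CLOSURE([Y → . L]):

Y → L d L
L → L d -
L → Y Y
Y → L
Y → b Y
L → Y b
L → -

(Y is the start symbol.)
{ [L → . -], [L → . L d -], [L → . Y Y], [L → . Y b], [Y → . L d L], [Y → . L], [Y → . b Y] }

To compute CLOSURE, for each item [A → α.Bβ] where B is a non-terminal, add [B → .γ] for all productions B → γ; repeat for the newly added items until nothing changes.

Start with: [Y → . L]
  [Y → . L] has the dot before L: add [L → . L d -], [L → . Y Y], [L → . Y b], [L → . -]
  [L → . Y Y] has the dot before Y: add [Y → . L d L], [Y → . b Y]
No further items can be added.

CLOSURE = { [L → . -], [L → . L d -], [L → . Y Y], [L → . Y b], [Y → . L d L], [Y → . L], [Y → . b Y] }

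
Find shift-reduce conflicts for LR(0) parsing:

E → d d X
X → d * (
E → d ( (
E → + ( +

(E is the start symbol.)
A shift-reduce conflict occurs when an LR(0) state has both:
  - a complete (reduce) item [A → α .] (dot at the end), and
  - a shift item [B → β . c γ] (dot before a terminal).

Augment with E' → E and build the canonical LR(0) collection (I0 = CLOSURE({[E' → . E]}), then GOTO on every symbol after a dot until no new states appear). It has 13 states:
  I0: { [E → . + ( +], [E → . d ( (], [E → . d d X], [E' → . E] }  — shift
  I1: { [E → + . ( +] }  — shift
  I2: { [E' → E .] }  — accept
  I3: { [E → d . ( (], [E → d . d X] }  — shift
  I4: { [E → d ( . (] }  — shift
  I5: { [E → d d . X], [X → . d * (] }  — shift
  I6: { [E → d d X .] }  — reduce
  I7: { [X → d . * (] }  — shift
  I8: { [X → d * . (] }  — shift
  I9: { [X → d * ( .] }  — reduce
  I10: { [E → d ( ( .] }  — reduce
  I11: { [E → + ( . +] }  — shift
  I12: { [E → + ( + .] }  — reduce

No state contains both a complete item and a shift item.

Answer: No shift-reduce conflicts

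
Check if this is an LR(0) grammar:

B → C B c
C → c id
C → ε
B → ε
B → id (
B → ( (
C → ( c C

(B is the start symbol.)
Augment with B' → B and build the canonical LR(0) collection (I0 = CLOSURE({[B' → . B]}), then GOTO on every symbol after a dot until no new states appear). It has 14 states:
  I0: { [B → . ( (], [B → . C B c], [B → . id (], [B → .], [B' → . B], [C → . ( c C], [C → . c id], [C → .] }  — shift, 2 reduces
  I1: { [B → ( . (], [C → ( . c C] }  — shift
  I2: { [B' → B .] }  — accept
  I3: { [B → . ( (], [B → . C B c], [B → . id (], [B → .], [B → C . B c], [C → . ( c C], [C → . c id], [C → .] }  — shift, 2 reduces
  I4: { [C → c . id] }  — shift
  I5: { [B → id . (] }  — shift
  I6: { [B → id ( .] }  — reduce
  I7: { [C → c id .] }  — reduce
  I8: { [B → C B . c] }  — shift
  I9: { [B → C B c .] }  — reduce
  I10: { [B → ( ( .] }  — reduce
  I11: { [C → ( c . C], [C → . ( c C], [C → . c id], [C → .] }  — shift, reduce
  I12: { [C → ( . c C] }  — shift
  I13: { [C → ( c C .] }  — reduce

Conflict in state I0:
  Shift-reduce conflict between [B → .] and [B → . ( (]
So the grammar is NOT LR(0).

Answer: No. Shift-reduce conflict between [B → .] and [B → . ( (]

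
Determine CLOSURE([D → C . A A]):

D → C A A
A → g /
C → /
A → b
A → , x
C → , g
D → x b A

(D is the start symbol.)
Start with: [D → C . A A]
  [D → C . A A] has the dot before A: add [A → . g /], [A → . b], [A → . , x]
No further items can be added.

CLOSURE = { [A → . , x], [A → . b], [A → . g /], [D → C . A A] }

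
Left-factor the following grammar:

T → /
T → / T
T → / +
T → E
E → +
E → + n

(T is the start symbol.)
T → / T'
T' → ε
T' → T
T' → +
T → E
E → + E'
E' → ε
E' → n

Left-factoring transforms A → αβ₁ | αβ₂ into A → αA' and A' → β₁ | β₂
(α is the longest common prefix among the alternatives). Repeat until
no nonterminal has two alternatives with a common prefix.

Round 1: T has alternatives sharing prefix '/'. Introduce T': T → / T'
  Add: T' → ε
  Add: T' → T
  Add: T' → +

Round 2: E has alternatives sharing prefix '+'. Introduce E': E → + E'
  Add: E' → ε
  Add: E' → n

No remaining common prefixes — done.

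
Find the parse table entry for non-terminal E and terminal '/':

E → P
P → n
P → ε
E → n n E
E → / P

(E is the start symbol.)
E → / P

To find M[E, '/'], we find productions for E where '/' is in the predict set (PREDICT(N → α) = (FIRST(α) \ {ε}) ∪ (FOLLOW(N) if α ⇒* ε)).

Relevant sets:
  FIRST(P) = { 'n', ε }
  FOLLOW(E) = { $ }

E → P: PREDICT = { $, 'n' }
E → n n E: PREDICT = { 'n' }
E → / P: PREDICT = { '/' }
  '/' is in predict set, so this production goes in M[E, '/']

M[E, '/'] = E → / P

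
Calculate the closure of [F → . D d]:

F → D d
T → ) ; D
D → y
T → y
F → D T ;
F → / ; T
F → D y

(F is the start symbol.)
{ [D → . y], [F → . D d] }

To compute CLOSURE, for each item [A → α.Bβ] where B is a non-terminal, add [B → .γ] for all productions B → γ; repeat for the newly added items until nothing changes.

Start with: [F → . D d]
  [F → . D d] has the dot before D: add [D → . y]
No further items can be added.

CLOSURE = { [D → . y], [F → . D d] }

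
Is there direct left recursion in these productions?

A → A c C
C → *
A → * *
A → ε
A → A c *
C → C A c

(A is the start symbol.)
Yes, A, C are left-recursive

A → A c C: LEFT RECURSIVE (starts with A)
C → *: starts with '*'
A → * *: starts with '*'
A → ε: starts with ε
A → A c *: LEFT RECURSIVE (starts with A)
C → C A c: LEFT RECURSIVE (starts with C)

The grammar has direct left recursion on: A, C.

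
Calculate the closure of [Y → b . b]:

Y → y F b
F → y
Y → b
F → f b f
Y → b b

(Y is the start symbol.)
{ [Y → b . b] }

Start with: [Y → b . b]
The dot precedes the terminal b, so nothing is added.

CLOSURE = { [Y → b . b] }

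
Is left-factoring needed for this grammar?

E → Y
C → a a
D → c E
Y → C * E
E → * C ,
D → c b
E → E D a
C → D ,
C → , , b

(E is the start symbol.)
Left-factoring is needed when two productions for the same non-terminal
share a common prefix on the right-hand side.

Productions for E:
  E → Y
  E → * C ,
  E → E D a
Productions for C:
  C → a a
  C → D ,
  C → , , b
Productions for D:
  D → c E
  D → c b

Found common prefix 'c' in productions for D

Answer: Yes, D has productions with common prefix 'c'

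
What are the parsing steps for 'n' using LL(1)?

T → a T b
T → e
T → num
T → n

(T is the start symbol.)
LL(1) parsing maintains a stack (initially the start symbol over $) and the input. At each step: if the stack top is a terminal, match it against the current input token; if it is a non-terminal N, replace it with the RHS of M[N, lookahead] (the unique production whose predict set contains the lookahead).

Stack is shown with the top on the left.

Stack  Input  Action
--------------------
T $    n $    output T → n
n $    n $    match 'n'
$      $      accept

The string is accepted.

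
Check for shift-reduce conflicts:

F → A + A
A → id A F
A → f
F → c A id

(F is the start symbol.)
A shift-reduce conflict occurs when an LR(0) state has both:
  - a complete (reduce) item [A → α .] (dot at the end), and
  - a shift item [B → β . c γ] (dot before a terminal).

Augment with F' → F and build the canonical LR(0) collection (I0 = CLOSURE({[F' → . F]}), then GOTO on every symbol after a dot until no new states appear). It has 12 states:
  I0: { [A → . f], [A → . id A F], [F → . A + A], [F → . c A id], [F' → . F] }  — shift
  I1: { [F → A . + A] }  — shift
  I2: { [F' → F .] }  — accept
  I3: { [A → . f], [A → . id A F], [F → c . A id] }  — shift
  I4: { [A → f .] }  — reduce
  I5: { [A → . f], [A → . id A F], [A → id . A F] }  — shift
  I6: { [A → . f], [A → . id A F], [A → id A . F], [F → . A + A], [F → . c A id] }  — shift
  I7: { [A → id A F .] }  — reduce
  I8: { [F → c A . id] }  — shift
  I9: { [F → c A id .] }  — reduce
  I10: { [A → . f], [A → . id A F], [F → A + . A] }  — shift
  I11: { [F → A + A .] }  — reduce

No state contains both a complete item and a shift item.

Answer: No shift-reduce conflicts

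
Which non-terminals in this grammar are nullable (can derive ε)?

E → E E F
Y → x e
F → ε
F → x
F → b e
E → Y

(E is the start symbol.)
A non-terminal is nullable if it can derive ε (the empty string): either it has an ε-production, or it has a production whose right-hand side consists entirely of nullable non-terminals.

ε-productions: F → ε
So F is immediately nullable.
No further non-terminal can be added: every production for the remaining non-terminals contains a terminal or a non-nullable non-terminal.
Nullable = { 'F' }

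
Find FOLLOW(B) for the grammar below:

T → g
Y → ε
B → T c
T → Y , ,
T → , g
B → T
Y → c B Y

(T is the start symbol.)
{ ',', 'c' }

In Y → c B Y: B is followed by Y, add FIRST(Y) \ {ε} = { 'c' }
  Y is nullable, so also add FOLLOW(Y)

The FOLLOW sets referred to above (computed the same way, to a fixed point):
  FOLLOW(Y) = { ',' }

Taking the union: FOLLOW(B) = { ',', 'c' }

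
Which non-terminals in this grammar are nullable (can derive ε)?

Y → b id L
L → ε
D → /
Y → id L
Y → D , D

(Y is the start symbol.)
A non-terminal is nullable if it can derive ε (the empty string): either it has an ε-production, or it has a production whose right-hand side consists entirely of nullable non-terminals.

ε-productions: L → ε
So L is immediately nullable.
No further non-terminal can be added: every production for the remaining non-terminals contains a terminal or a non-nullable non-terminal.
Nullable = { 'L' }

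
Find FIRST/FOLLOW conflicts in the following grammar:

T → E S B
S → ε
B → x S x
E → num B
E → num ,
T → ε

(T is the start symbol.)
Nullable non-terminals: S, T.
FIRST sets used below: FIRST(E) = { 'num' }
S has a nullable alternative but only one production, so nothing to check.

T: nullable alternative(s) T → ε; FOLLOW(T) = { $ }
  T → E S B: FIRST \ {ε} = { 'num' } — disjoint from FOLLOW(T)
  T → ε: FIRST \ {ε} = { } — this is the only nullable alternative, skip

B, E have no nullable alternative, so no FIRST/FOLLOW check is needed there.

No FIRST/FOLLOW conflicts found.

Answer: No FIRST/FOLLOW conflicts.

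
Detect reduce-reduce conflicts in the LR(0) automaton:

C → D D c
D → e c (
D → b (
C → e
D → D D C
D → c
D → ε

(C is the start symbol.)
Augment with C' → C and build the canonical LR(0) collection (I0 = CLOSURE({[C' → . C]}), then GOTO on every symbol after a dot until no new states appear). It has 15 states:
  I0: { [C → . D D c], [C → . e], [C' → . C], [D → . D D C], [D → . b (], [D → . c], [D → . e c (], [D → .] }  — shift, reduce
  I1: { [C' → C .] }  — accept
  I2: { [C → D . D c], [D → . D D C], [D → . b (], [D → . c], [D → . e c (], [D → .], [D → D . D C] }  — shift, reduce
  I3: { [D → b . (] }  — shift
  I4: { [D → c .] }  — reduce
  I5: { [C → e .], [D → e . c (] }  — shift, reduce
  I6: { [D → e c . (] }  — shift
  I7: { [D → e c ( .] }  — reduce
  I8: { [D → b ( .] }  — reduce
  I9: { [C → . D D c], [C → . e], [C → D D . c], [D → . D D C], [D → . b (], [D → . c], [D → . e c (], [D → .], [D → D . D C], [D → D D . C] }  — shift, reduce
  I10: { [D → e . c (] }  — shift
  I11: { [D → D D C .] }  — reduce
  I12: { [C → . D D c], [C → . e], [C → D . D c], [D → . D D C], [D → . b (], [D → . c], [D → . e c (], [D → .], [D → D . D C], [D → D D . C] }  — shift, reduce
  I13: { [C → D D c .], [D → c .] }  — 2 reduces
  I14: { [C → . D D c], [C → . e], [C → D . D c], [C → D D . c], [D → . D D C], [D → . b (], [D → . c], [D → . e c (], [D → .], [D → D . D C], [D → D D . C] }  — shift, reduce

I13 contains complete items [C → D D c .], [D → c .] — reduce-reduce conflict.

Answer: Yes — I13: [C → D D c .] vs [D → c .]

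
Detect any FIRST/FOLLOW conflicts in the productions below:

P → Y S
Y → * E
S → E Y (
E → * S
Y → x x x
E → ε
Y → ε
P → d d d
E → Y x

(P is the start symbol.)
Yes. Y → '*' E with FOLLOW(Y) on { '*' }; Y → x x x with FOLLOW(Y) on { 'x' }; E → '*' S with FOLLOW(E) on { '*' }; E → Y x with FOLLOW(E) on { '*', 'x' }

Nullable non-terminals: E, Y.
FIRST sets used below: FIRST(Y) = { '*', 'x', ε }

E: nullable alternative(s) E → ε; FOLLOW(E) = { '(', '*', 'x' }
  E → * S: FIRST \ {ε} = { '*' } — overlaps FOLLOW(E) on { '*' }: CONFLICT
  E → ε: FIRST \ {ε} = { } — this is the only nullable alternative, skip
  E → Y x: FIRST \ {ε} = { '*', 'x' } — overlaps FOLLOW(E) on { '*', 'x' }: CONFLICT

Y: nullable alternative(s) Y → ε; FOLLOW(Y) = { '(', '*', 'x' }
  Y → * E: FIRST \ {ε} = { '*' } — overlaps FOLLOW(Y) on { '*' }: CONFLICT
  Y → x x x: FIRST \ {ε} = { 'x' } — overlaps FOLLOW(Y) on { 'x' }: CONFLICT
  Y → ε: FIRST \ {ε} = { } — this is the only nullable alternative, skip

P, S have no nullable alternative, so no FIRST/FOLLOW check is needed there.

So the grammar has 4 FIRST/FOLLOW conflicts (marked CONFLICT above).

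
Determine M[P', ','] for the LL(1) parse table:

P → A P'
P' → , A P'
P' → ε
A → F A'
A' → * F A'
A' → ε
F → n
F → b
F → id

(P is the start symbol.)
To find M[P', ','], we find productions for P' where ',' is in the predict set (PREDICT(N → α) = (FIRST(α) \ {ε}) ∪ (FOLLOW(N) if α ⇒* ε)).

Relevant sets:
  FOLLOW(P') = { $ }

P' → , A P': PREDICT = { ',' }
  ',' is in predict set, so this production goes in M[P', ',']
P' → ε: PREDICT = { $ }

M[P', ','] = P' → , A P'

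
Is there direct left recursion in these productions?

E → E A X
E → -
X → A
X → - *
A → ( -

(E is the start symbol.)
Yes, E is left-recursive

Direct left recursion occurs when N → N α for some non-terminal N (the right-hand side begins with the left-hand side itself).

E → E A X: LEFT RECURSIVE (starts with E)
E → -: starts with '-'
X → A: starts with A
X → - *: starts with '-'
A → ( -: starts with '('

The grammar has direct left recursion on: E.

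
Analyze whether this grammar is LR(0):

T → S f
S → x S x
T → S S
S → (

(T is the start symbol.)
Yes, the grammar is LR(0)

A grammar is LR(0) if no state in the canonical LR(0) collection has:
  - both a shift item (dot before a terminal) and a complete item (shift-reduce conflict), or
  - two or more complete items (reduce-reduce conflict; the accept item [T' → T .] counts as a complete item here).

Augment with T' → T and build the canonical LR(0) collection (I0 = CLOSURE({[T' → . T]}), then GOTO on every symbol after a dot until no new states appear). It has 9 states:
  I0: { [S → . (], [S → . x S x], [T → . S S], [T → . S f], [T' → . T] }  — shift
  I1: { [S → ( .] }  — reduce
  I2: { [S → . (], [S → . x S x], [T → S . S], [T → S . f] }  — shift
  I3: { [T' → T .] }  — accept
  I4: { [S → . (], [S → . x S x], [S → x . S x] }  — shift
  I5: { [S → x S . x] }  — shift
  I6: { [S → x S x .] }  — reduce
  I7: { [T → S S .] }  — reduce
  I8: { [T → S f .] }  — reduce

Every state is either a pure shift/goto state or contains exactly one complete item and nothing to shift — no conflicts. The grammar is LR(0).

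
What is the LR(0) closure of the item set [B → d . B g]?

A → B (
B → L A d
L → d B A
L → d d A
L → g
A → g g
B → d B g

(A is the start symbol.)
{ [B → . L A d], [B → . d B g], [B → d . B g], [L → . d B A], [L → . d d A], [L → . g] }

Start with: [B → d . B g]
  [B → d . B g] has the dot before B: add [B → . L A d], [B → . d B g]
  [B → . L A d] has the dot before L: add [L → . d B A], [L → . d d A], [L → . g]
No further items can be added.

CLOSURE = { [B → . L A d], [B → . d B g], [B → d . B g], [L → . d B A], [L → . d d A], [L → . g] }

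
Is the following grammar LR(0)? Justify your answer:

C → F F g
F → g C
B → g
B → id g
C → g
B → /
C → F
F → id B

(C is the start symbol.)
A grammar is LR(0) if no state in the canonical LR(0) collection has:
  - both a shift item (dot before a terminal) and a complete item (shift-reduce conflict), or
  - two or more complete items (reduce-reduce conflict; the accept item [C' → C .] counts as a complete item here).

Augment with C' → C and build the canonical LR(0) collection (I0 = CLOSURE({[C' → . C]}), then GOTO on every symbol after a dot until no new states appear). It has 14 states:
  I0: { [C → . F F g], [C → . F], [C → . g], [C' → . C], [F → . g C], [F → . id B] }  — shift
  I1: { [C' → C .] }  — accept
  I2: { [C → F . F g], [C → F .], [F → . g C], [F → . id B] }  — shift, reduce
  I3: { [C → . F F g], [C → . F], [C → . g], [C → g .], [F → . g C], [F → . id B], [F → g . C] }  — shift, reduce
  I4: { [B → . /], [B → . g], [B → . id g], [F → id . B] }  — shift
  I5: { [B → / .] }  — reduce
  I6: { [F → id B .] }  — reduce
  I7: { [B → g .] }  — reduce
  I8: { [B → id . g] }  — shift
  I9: { [B → id g .] }  — reduce
  I10: { [F → g C .] }  — reduce
  I11: { [C → F F . g] }  — shift
  I12: { [C → . F F g], [C → . F], [C → . g], [F → . g C], [F → . id B], [F → g . C] }  — shift
  I13: { [C → F F g .] }  — reduce

Conflict in state I2:
  Shift-reduce conflict between [C → F .] and [F → . g C]
So the grammar is NOT LR(0).

Answer: No. Shift-reduce conflict between [C → F .] and [F → . g C]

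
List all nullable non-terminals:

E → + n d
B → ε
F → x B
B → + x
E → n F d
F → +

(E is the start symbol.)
{ 'B' }

ε-productions: B → ε
So B is immediately nullable.
No further non-terminal can be added: every production for the remaining non-terminals contains a terminal or a non-nullable non-terminal.
Nullable = { 'B' }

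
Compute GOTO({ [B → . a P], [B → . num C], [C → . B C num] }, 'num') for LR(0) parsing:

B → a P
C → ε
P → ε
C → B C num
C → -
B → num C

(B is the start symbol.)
GOTO(I, 'num') = CLOSURE({ [A → αX.β] : [A → α.Xβ] ∈ I, X = 'num' })

Items with dot before 'num', with the dot advanced:
  [B → . num C] → [B → num . C]
Closure of the advanced items:
  [B → num . C] has the dot before C: add [C → .], [C → . B C num], [C → . -]
  [C → . B C num] has the dot before B: add [B → . a P], [B → . num C]

GOTO = { [B → . a P], [B → . num C], [B → num . C], [C → . -], [C → . B C num], [C → .] }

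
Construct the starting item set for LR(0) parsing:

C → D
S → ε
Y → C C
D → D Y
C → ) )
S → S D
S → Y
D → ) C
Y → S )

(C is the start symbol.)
First, augment the grammar with C' → C
I₀ = CLOSURE({ [C' → . C] }):
  [C' → . C] has the dot before C: add [C → . D], [C → . ) )]
  [C → . D] has the dot before D: add [D → . D Y], [D → . ) C]
No further items can be added.

I₀ = { [C → . ) )], [C → . D], [C' → . C], [D → . ) C], [D → . D Y] }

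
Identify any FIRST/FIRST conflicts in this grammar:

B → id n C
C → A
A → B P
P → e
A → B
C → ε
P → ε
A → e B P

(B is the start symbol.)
Yes. A → B P / A → B on { 'id' }

A FIRST/FIRST conflict occurs when two productions N → α and N → β for the same non-terminal have FIRST(α) ∩ FIRST(β) ≠ ∅ (with ε ∈ FIRST of a nullable right-hand side, so two nullable alternatives also conflict).

FIRST sets of the non-terminals at (or reachable through a nullable prefix from) the front of some alternative:
  FIRST(A) = { 'e', 'id' }
  FIRST(B) = { 'id' }

Productions for C:
  C → A: FIRST = { 'e', 'id' }
  C → ε: FIRST = { ε }
Productions for A:
  A → B P: FIRST = { 'id' }
  A → B: FIRST = { 'id' }
  A → e B P: FIRST = { 'e' }
Productions for P:
  P → e: FIRST = { 'e' }
  P → ε: FIRST = { ε }
B has only one production, so no FIRST/FIRST conflict is possible there.

Conflict for A: A → B P and A → B
  Overlap: { 'id' }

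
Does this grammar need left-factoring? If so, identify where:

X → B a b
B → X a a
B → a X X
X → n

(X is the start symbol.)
Left-factoring is needed when two productions for the same non-terminal
share a common prefix on the right-hand side.

Productions for X:
  X → B a b
  X → n
Productions for B:
  B → X a a
  B → a X X

No common prefixes found.

Answer: No, left-factoring is not needed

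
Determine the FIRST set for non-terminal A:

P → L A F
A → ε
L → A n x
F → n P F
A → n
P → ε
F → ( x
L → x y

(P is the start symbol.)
From A → ε:
  - ε-production, so ε ∈ FIRST(A)
From A → n:
  - n is a terminal: add 'n' and stop

Collecting: FIRST(A) = { 'n', ε }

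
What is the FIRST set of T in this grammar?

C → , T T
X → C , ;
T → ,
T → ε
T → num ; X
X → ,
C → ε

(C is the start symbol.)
{ ',', 'num', ε }

To compute FIRST(T), examine every production with T on the left-hand side, reading each right-hand side left to right until a non-nullable symbol is reached.

From T → ,:
  - ',' is a terminal: add ',' and stop
From T → ε:
  - ε-production, so ε ∈ FIRST(T)
From T → num ; X:
  - num is a terminal: add 'num' and stop

Collecting: FIRST(T) = { ',', 'num', ε }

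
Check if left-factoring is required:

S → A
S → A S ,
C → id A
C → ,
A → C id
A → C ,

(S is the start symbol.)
Yes, S has productions with common prefix 'A'; A has productions with common prefix 'C'

Left-factoring is needed when two productions for the same non-terminal
share a common prefix on the right-hand side.

Productions for S:
  S → A
  S → A S ,
Productions for C:
  C → id A
  C → ,
Productions for A:
  A → C id
  A → C ,

Found common prefix 'A' in productions for S
Found common prefix 'C' in productions for A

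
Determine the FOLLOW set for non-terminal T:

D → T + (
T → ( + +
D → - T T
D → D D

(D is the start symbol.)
{ $, '(', '+', '-' }

In D → T + (: T is followed by '+' '(', add FIRST('+' '(') \ {ε} = { '+' }
In D → - T T: T is followed by T, add FIRST(T) \ {ε} = { '(' }
In D → - T T: T is at the end, add FOLLOW(D)

The FOLLOW sets referred to above (computed the same way, to a fixed point):
  FOLLOW(D) = { $, '(', '-' }

Taking the union: FOLLOW(T) = { $, '(', '+', '-' }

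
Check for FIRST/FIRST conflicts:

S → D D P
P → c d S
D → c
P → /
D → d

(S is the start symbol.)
Productions for P:
  P → c d S: FIRST = { 'c' }
  P → /: FIRST = { '/' }
Productions for D:
  D → c: FIRST = { 'c' }
  D → d: FIRST = { 'd' }
S has only one production, so no FIRST/FIRST conflict is possible there.

All alternatives of each non-terminal have pairwise disjoint FIRST sets.

Answer: No FIRST/FIRST conflicts.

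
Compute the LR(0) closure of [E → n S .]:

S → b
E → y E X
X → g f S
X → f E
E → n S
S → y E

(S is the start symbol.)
{ [E → n S .] }

To compute CLOSURE, for each item [A → α.Bβ] where B is a non-terminal, add [B → .γ] for all productions B → γ; repeat for the newly added items until nothing changes.

Start with: [E → n S .]
The dot is at the end, so nothing is added.

CLOSURE = { [E → n S .] }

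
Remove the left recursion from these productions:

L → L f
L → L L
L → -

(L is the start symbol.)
L → - L'
L' → f L'
L' → L L'
L' → ε

L is directly left-recursive. The standard transformation for
  A → A α₁ | ... | A α_m | β₁ | ... | β_n
is
  A  → β₁ A' | ... | β_n A'
  A' → α₁ A' | ... | α_m A' | ε

L → - becomes L → - L'
L → L f becomes L' → f L'
L → L L becomes L' → L L'
Add L' → ε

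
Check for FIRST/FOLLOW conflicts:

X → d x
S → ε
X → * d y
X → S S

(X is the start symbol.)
Nullable non-terminals: S, X.
FIRST sets used below: FIRST(S) = { ε }
S has a nullable alternative but only one production, so nothing to check.

X: nullable alternative(s) X → S S; FOLLOW(X) = { $ }
  X → d x: FIRST \ {ε} = { 'd' } — disjoint from FOLLOW(X)
  X → * d y: FIRST \ {ε} = { '*' } — disjoint from FOLLOW(X)
  X → S S: FIRST \ {ε} = { } — this is the only nullable alternative, skip

No FIRST/FOLLOW conflicts found.

Answer: No FIRST/FOLLOW conflicts.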